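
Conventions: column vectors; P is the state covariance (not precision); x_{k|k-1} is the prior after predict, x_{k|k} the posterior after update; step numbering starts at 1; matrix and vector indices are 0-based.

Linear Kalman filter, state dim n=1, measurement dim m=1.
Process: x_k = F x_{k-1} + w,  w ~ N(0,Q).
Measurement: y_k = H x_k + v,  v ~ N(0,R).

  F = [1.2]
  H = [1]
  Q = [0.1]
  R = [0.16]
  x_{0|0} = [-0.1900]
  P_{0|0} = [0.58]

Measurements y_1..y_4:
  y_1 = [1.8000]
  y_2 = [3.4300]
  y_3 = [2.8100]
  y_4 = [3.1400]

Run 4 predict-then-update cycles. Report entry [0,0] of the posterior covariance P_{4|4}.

P_post[0,0] = 0.0961

step 1: x^-=[-0.2280]  P^-=[0.9352]  S=[1.0952]  K=[0.8539]  nu=[2.0280]  x^+=[1.5037]  P^+=[0.1366]
step 2: x^-=[1.8045]  P^-=[0.2967]  S=[0.4567]  K=[0.6497]  nu=[1.6255]  x^+=[2.8606]  P^+=[0.1040]
step 3: x^-=[3.4327]  P^-=[0.2497]  S=[0.4097]  K=[0.6095]  nu=[-0.6227]  x^+=[3.0532]  P^+=[0.0975]
step 4: x^-=[3.6638]  P^-=[0.2404]  S=[0.4004]  K=[0.6004]  nu=[-0.5238]  x^+=[3.3493]  P^+=[0.0961]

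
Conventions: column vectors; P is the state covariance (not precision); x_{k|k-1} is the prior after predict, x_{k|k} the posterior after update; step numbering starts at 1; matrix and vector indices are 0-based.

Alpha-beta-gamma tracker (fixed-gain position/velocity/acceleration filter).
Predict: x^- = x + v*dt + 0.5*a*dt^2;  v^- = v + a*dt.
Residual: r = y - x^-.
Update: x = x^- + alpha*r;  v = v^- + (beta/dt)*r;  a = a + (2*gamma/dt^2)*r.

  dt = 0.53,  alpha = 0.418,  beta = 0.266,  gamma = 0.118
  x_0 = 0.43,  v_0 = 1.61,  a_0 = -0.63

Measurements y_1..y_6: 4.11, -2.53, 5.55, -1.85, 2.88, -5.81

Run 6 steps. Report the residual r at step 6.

resid = -5.2395

step 1: x_pred=1.1948  r=2.9152  x^+=2.4134  v^+=2.7392  a^+=1.8192
step 2: x_pred=4.1206  r=-6.6506  x^+=1.3407  v^+=0.3655  a^+=-3.7684
step 3: x_pred=1.0051  r=4.5449  x^+=2.9049  v^+=0.6493  a^+=0.0500
step 4: x_pred=3.2560  r=-5.1060  x^+=1.1217  v^+=-1.8868  a^+=-4.2398
step 5: x_pred=-0.4738  r=3.3538  x^+=0.9281  v^+=-2.4507  a^+=-1.4221
step 6: x_pred=-0.5705  r=-5.2395  x^+=-2.7606  v^+=-5.8341  a^+=-5.8241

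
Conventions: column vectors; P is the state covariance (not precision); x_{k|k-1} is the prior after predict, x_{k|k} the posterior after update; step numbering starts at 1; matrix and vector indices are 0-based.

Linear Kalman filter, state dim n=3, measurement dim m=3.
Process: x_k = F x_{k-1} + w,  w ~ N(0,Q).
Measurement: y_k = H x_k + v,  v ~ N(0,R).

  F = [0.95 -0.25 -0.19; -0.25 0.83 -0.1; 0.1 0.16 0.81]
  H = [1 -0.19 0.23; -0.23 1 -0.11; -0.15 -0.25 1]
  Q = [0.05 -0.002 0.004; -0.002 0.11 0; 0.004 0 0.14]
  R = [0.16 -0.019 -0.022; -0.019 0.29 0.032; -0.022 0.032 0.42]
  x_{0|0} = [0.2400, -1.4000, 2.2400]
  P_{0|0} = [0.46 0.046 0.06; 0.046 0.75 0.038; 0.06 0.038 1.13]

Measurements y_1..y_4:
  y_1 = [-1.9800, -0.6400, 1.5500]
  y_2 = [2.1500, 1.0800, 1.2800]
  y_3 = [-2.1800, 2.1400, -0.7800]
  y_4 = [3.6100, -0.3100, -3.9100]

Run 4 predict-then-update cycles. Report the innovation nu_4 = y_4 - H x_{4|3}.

innov = [5.0794, -1.6327, -3.9937]

step 1: x^-=[0.1524, -1.4460, 1.6144]  P^-=[0.5129 -0.2142 -0.1142; -0.2142 0.6443 0.0107; -0.1142 0.0107 0.9262]  S=[0.7731 -0.4850 0.0792; -0.4850 1.0630 -0.1581; 0.0792 -0.1581 1.4109]  K=[0.6932 -0.0047 -0.1370; -0.0328 0.6348 -0.0108; 0.1131 0.0903 0.6705]  nu=[-2.7785, 1.0186, -0.4030]  x^+=[-1.7233, -0.7039, 1.1218]  P^+=[0.1270 0.0045 -0.0528; 0.0045 0.1926 0.0653; -0.0528 0.0653 0.2904]
step 2: x^-=[-1.6743, -0.2656, 0.6237]  P^-=[0.2103 -0.0689 -0.0906; -0.0689 0.2382 0.0531; -0.0906 0.0531 0.3453]  S=[0.3770 -0.1652 -0.0481; -0.1652 0.5589 0.0220; -0.0481 0.0220 0.7803]  K=[0.5075 -0.0380 -0.1020; -0.0887 0.4183 -0.0122; 0.0238 0.0540 0.4428]  nu=[3.6304, 1.0291, 0.3388]  x^+=[0.0945, -0.1614, 0.9157]  P^+=[0.0927 -0.0074 -0.0432; -0.0074 0.1254 0.0404; -0.0432 0.0404 0.1908]
step 3: x^-=[-0.0439, -0.2491, 0.7254]  P^-=[0.1713 -0.0560 -0.0643; -0.0560 0.1982 0.0343; -0.0643 0.0343 0.2726]  S=[0.3416 -0.1423 -0.0338; -0.1423 0.5156 0.0125; -0.0338 0.0125 0.7068]  K=[0.4638 -0.0412 -0.0847; -0.0965 0.3761 -0.0210; 0.0294 0.0357 0.3880]  nu=[-2.3503, 2.4588, -1.5742]  x^+=[-1.1020, 0.9354, 0.1333]  P^+=[0.0837 -0.0082 -0.0366; -0.0082 0.1118 0.0321; -0.0366 0.0321 0.1660]
step 4: x^-=[-1.3060, 1.0385, 0.1474]  P^-=[0.1587 -0.0515 -0.0540; -0.0515 0.1902 0.0278; -0.0540 0.0278 0.2547]  S=[0.3313 -0.1360 -0.0258; -0.1360 0.5065 0.0067; -0.0258 0.0067 0.6886]  K=[0.4484 -0.0405 -0.0771; -0.0962 0.3673 -0.0247; 0.0390 0.0296 0.3727]  nu=[5.0794, -1.6327, -3.9937]  x^+=[1.3455, 0.0486, -1.1914]  P^+=[0.0804 -0.0079 -0.0335; -0.0079 0.1090 0.0296; -0.0335 0.0296 0.1590]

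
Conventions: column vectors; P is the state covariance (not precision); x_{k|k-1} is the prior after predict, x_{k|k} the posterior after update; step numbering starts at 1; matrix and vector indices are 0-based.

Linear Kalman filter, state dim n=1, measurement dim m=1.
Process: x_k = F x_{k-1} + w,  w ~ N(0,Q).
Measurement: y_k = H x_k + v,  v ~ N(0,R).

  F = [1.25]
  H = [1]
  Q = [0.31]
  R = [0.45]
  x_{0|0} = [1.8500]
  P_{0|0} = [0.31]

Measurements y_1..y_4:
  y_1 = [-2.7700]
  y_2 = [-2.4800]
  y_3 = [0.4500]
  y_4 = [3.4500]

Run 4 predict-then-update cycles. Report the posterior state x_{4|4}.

x_post = [1.8510]

step 1: x^-=[2.3125]  P^-=[0.7944]  S=[1.2444]  K=[0.6384]  nu=[-5.0825]  x^+=[-0.9320]  P^+=[0.2873]
step 2: x^-=[-1.1650]  P^-=[0.7589]  S=[1.2089]  K=[0.6277]  nu=[-1.3150]  x^+=[-1.9905]  P^+=[0.2825]
step 3: x^-=[-2.4881]  P^-=[0.7514]  S=[1.2014]  K=[0.6254]  nu=[2.9381]  x^+=[-0.6505]  P^+=[0.2814]
step 4: x^-=[-0.8132]  P^-=[0.7498]  S=[1.1998]  K=[0.6249]  nu=[4.2632]  x^+=[1.8510]  P^+=[0.2812]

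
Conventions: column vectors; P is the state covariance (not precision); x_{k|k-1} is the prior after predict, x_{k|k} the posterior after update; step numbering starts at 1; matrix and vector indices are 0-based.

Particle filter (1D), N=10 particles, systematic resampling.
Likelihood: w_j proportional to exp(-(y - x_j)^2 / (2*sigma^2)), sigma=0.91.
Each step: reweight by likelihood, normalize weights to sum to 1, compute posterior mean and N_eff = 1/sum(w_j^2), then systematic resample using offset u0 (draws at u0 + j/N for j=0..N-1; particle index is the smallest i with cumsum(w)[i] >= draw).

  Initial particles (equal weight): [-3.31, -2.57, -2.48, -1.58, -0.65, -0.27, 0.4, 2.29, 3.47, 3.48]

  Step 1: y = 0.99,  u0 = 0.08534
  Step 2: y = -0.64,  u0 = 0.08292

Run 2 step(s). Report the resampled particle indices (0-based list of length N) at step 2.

resampled_idx = [0, 0, 1, 1, 2, 3, 4, 4, 5, 6]

step 1: w=[0.0000, 0.0003, 0.0004, 0.0102, 0.1084, 0.2108, 0.4455, 0.1981, 0.0134, 0.0130]  mean=0.5786  Neff=3.3975  idx=[4, 5, 5, 6, 6, 6, 6, 7, 7, 8]
step 2: w=[0.2026, 0.1866, 0.1866, 0.1055, 0.1055, 0.1055, 0.1055, 0.0011, 0.0011, 0.0000]  mean=-0.0585  Neff=6.4434  idx=[0, 0, 1, 1, 2, 3, 4, 4, 5, 6]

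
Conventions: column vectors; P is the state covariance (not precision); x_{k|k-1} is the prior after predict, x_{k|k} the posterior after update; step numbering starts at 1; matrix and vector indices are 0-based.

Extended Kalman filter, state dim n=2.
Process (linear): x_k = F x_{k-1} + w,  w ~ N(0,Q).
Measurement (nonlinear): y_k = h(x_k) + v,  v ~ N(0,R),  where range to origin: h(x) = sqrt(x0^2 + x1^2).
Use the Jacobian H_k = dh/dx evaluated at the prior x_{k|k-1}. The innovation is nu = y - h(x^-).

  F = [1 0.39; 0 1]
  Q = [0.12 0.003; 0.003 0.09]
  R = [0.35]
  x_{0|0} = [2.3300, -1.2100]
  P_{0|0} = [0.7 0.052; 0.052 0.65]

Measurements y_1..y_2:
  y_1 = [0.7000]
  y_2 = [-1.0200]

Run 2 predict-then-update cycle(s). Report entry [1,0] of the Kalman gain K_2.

K[1,0] = -0.6386

step 1: x^-=[1.8581, -1.2100]  P^-=[0.9594 0.3085; 0.3085 0.7400]  H_jac=[0.8380 -0.5457]  S=[0.9619]  K=[0.6608; -0.1510]  nu=[-1.5173]  x^+=[0.8555, -0.9808]  P^+=[0.5394 0.4045; 0.4045 0.7181]
step 2: x^-=[0.4729, -0.9808]  P^-=[1.0841 0.6876; 0.6876 0.8081]  H_jac=[0.4343 -0.9007]  S=[0.6722]  K=[-0.2208; -0.6386]  nu=[-2.1089]  x^+=[0.9386, 0.3659]  P^+=[1.0514 0.5928; 0.5928 0.5340]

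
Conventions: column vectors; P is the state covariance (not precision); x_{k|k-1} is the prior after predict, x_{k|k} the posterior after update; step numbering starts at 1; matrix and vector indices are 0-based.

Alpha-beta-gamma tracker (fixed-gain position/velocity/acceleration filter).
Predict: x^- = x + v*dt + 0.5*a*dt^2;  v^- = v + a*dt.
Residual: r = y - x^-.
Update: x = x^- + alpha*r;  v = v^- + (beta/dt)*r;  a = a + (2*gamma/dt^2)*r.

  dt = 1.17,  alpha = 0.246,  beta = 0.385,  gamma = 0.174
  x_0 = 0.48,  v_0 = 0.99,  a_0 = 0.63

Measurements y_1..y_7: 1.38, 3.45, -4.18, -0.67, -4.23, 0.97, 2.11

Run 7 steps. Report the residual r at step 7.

step 1: x_pred=2.0695  r=-0.6895  x^+=1.8999  v^+=1.5002  a^+=0.4547
step 2: x_pred=3.9664  r=-0.5164  x^+=3.8393  v^+=1.8623  a^+=0.3234
step 3: x_pred=6.2396  r=-10.4196  x^+=3.6764  v^+=-1.1879  a^+=-2.3254
step 4: x_pred=0.6949  r=-1.3649  x^+=0.3591  v^+=-4.3578  a^+=-2.6724
step 5: x_pred=-6.5686  r=2.3386  x^+=-5.9933  v^+=-6.7150  a^+=-2.0779
step 6: x_pred=-15.2720  r=16.2420  x^+=-11.2765  v^+=-3.8015  a^+=2.0512
step 7: x_pred=-14.3203  r=16.4303  x^+=-10.2784  v^+=4.0049  a^+=6.2280

resid = 16.4303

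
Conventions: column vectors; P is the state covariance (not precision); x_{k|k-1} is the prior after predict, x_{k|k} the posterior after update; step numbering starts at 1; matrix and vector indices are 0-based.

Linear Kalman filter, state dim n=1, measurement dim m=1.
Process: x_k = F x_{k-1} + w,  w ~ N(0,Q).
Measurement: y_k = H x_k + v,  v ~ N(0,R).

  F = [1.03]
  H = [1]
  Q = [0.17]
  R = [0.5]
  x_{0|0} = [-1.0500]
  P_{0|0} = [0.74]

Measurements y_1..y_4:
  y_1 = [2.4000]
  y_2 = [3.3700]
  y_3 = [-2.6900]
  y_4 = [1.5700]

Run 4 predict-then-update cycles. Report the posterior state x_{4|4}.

x_post = [0.7231]

step 1: x^-=[-1.0815]  P^-=[0.9551]  S=[1.4551]  K=[0.6564]  nu=[3.4815]  x^+=[1.2037]  P^+=[0.3282]
step 2: x^-=[1.2398]  P^-=[0.5182]  S=[1.0182]  K=[0.5089]  nu=[2.1302]  x^+=[2.3239]  P^+=[0.2545]
step 3: x^-=[2.3936]  P^-=[0.4400]  S=[0.9400]  K=[0.4681]  nu=[-5.0836]  x^+=[0.0142]  P^+=[0.2340]
step 4: x^-=[0.0146]  P^-=[0.4183]  S=[0.9183]  K=[0.4555]  nu=[1.5554]  x^+=[0.7231]  P^+=[0.2278]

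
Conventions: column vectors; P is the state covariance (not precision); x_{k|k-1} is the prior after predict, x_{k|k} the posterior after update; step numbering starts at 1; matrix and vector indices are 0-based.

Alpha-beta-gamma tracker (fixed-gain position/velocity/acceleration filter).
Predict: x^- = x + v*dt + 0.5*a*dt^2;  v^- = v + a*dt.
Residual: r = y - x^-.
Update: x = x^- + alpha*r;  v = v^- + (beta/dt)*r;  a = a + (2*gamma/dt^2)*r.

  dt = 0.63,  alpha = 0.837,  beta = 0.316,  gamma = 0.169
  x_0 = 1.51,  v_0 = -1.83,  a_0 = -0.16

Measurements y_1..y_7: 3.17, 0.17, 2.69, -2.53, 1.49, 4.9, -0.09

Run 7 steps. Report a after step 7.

step 1: x_pred=0.3253  r=2.8447  x^+=2.7063  v^+=-0.5040  a^+=2.2625
step 2: x_pred=2.8378  r=-2.6678  x^+=0.6049  v^+=-0.4167  a^+=-0.0094
step 3: x_pred=0.3404  r=2.3496  x^+=2.3070  v^+=0.7558  a^+=1.9915
step 4: x_pred=3.1784  r=-5.7084  x^+=-1.5995  v^+=-0.8528  a^+=-2.8698
step 5: x_pred=-2.7063  r=4.1963  x^+=0.8060  v^+=-0.5560  a^+=0.7038
step 6: x_pred=0.5954  r=4.3046  x^+=4.1984  v^+=2.0465  a^+=4.3695
step 7: x_pred=6.3548  r=-6.4448  x^+=0.9605  v^+=1.5667  a^+=-1.1188

a_post = -1.1188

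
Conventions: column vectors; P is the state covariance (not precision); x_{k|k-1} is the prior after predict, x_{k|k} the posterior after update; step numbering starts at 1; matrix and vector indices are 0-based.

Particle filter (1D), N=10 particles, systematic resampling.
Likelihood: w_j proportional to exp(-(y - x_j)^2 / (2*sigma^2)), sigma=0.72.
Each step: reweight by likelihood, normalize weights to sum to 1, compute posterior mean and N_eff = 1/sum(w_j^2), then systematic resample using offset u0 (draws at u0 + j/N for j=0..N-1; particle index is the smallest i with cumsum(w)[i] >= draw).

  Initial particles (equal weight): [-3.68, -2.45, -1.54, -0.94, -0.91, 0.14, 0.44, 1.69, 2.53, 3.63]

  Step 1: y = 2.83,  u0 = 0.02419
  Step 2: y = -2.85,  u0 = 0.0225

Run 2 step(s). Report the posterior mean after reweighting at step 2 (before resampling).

step 1: w=[0.0000, 0.0000, 0.0000, 0.0000, 0.0000, 0.0005, 0.0023, 0.1635, 0.5249, 0.3088]  mean=2.7263  Neff=2.5151  idx=[7, 7, 8, 8, 8, 8, 8, 9, 9, 9]
step 2: w=[0.4996, 0.4996, 0.0002, 0.0002, 0.0002, 0.0002, 0.0002, 0.0000, 0.0000, 0.0000]  mean=1.6907  Neff=2.0032  idx=[0, 0, 0, 0, 0, 1, 1, 1, 1, 1]

post_mean = 1.6907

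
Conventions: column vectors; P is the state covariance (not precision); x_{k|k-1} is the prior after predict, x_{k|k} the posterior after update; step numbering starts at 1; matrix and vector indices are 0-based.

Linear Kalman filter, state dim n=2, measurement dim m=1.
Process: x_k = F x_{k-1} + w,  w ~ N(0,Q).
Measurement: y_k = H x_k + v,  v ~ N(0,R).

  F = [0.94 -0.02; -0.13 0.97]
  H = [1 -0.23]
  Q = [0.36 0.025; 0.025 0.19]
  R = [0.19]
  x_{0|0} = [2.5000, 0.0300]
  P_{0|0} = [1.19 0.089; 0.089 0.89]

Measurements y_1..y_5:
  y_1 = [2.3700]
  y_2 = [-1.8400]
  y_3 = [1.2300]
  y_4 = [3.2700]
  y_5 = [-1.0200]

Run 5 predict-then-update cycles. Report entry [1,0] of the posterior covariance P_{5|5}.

P_post[1,0] = 0.2609

step 1: x^-=[2.3494, -0.2959]  P^-=[1.4085 -0.0563; -0.0563 1.0251]  S=[1.6786]  K=[0.8468; -0.1740]  nu=[-0.0475]  x^+=[2.3092, -0.2876]  P^+=[0.2048 0.1910; 0.1910 0.9742]
step 2: x^-=[2.1764, -0.5792]  P^-=[0.5342 0.1557; 0.1557 1.0620]  S=[0.7087]  K=[0.7032; -0.1249]  nu=[-4.1496]  x^+=[-0.7416, -0.0610]  P^+=[0.1837 0.2180; 0.2180 1.0509]
step 3: x^-=[-0.6959, 0.0373]  P^-=[0.5146 0.1815; 0.1815 1.1269]  S=[0.6807]  K=[0.6946; -0.1142]  nu=[1.9344]  x^+=[0.6478, -0.1836]  P^+=[0.1861 0.2355; 0.2355 1.1181]
step 4: x^-=[0.6126, -0.2623]  P^-=[0.5161 0.1959; 0.1959 1.1857]  S=[0.6787]  K=[0.6940; -0.1132]  nu=[2.5970]  x^+=[2.4150, -0.5564]  P^+=[0.1892 0.2492; 0.2492 1.1770]
step 5: x^-=[2.2812, -0.8536]  P^-=[0.5183 0.2069; 0.2069 1.2378]  S=[0.6786]  K=[0.6936; -0.1146]  nu=[-3.4976]  x^+=[-0.1448, -0.4527]  P^+=[0.1918 0.2609; 0.2609 1.2289]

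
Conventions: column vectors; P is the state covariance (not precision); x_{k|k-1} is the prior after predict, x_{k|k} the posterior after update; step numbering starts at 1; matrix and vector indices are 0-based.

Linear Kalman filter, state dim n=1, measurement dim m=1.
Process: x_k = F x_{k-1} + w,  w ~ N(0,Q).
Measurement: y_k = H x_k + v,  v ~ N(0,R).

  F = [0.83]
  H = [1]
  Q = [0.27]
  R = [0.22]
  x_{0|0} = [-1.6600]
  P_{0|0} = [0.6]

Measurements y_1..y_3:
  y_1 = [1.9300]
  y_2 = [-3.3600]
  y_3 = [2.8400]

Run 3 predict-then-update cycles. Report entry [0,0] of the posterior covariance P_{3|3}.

step 1: x^-=[-1.3778]  P^-=[0.6833]  S=[0.9033]  K=[0.7565]  nu=[3.3078]  x^+=[1.1244]  P^+=[0.1664]
step 2: x^-=[0.9333]  P^-=[0.3846]  S=[0.6046]  K=[0.6362]  nu=[-4.2933]  x^+=[-1.7979]  P^+=[0.1400]
step 3: x^-=[-1.4923]  P^-=[0.3664]  S=[0.5864]  K=[0.6248]  nu=[4.3323]  x^+=[1.2147]  P^+=[0.1375]

P_post[0,0] = 0.1375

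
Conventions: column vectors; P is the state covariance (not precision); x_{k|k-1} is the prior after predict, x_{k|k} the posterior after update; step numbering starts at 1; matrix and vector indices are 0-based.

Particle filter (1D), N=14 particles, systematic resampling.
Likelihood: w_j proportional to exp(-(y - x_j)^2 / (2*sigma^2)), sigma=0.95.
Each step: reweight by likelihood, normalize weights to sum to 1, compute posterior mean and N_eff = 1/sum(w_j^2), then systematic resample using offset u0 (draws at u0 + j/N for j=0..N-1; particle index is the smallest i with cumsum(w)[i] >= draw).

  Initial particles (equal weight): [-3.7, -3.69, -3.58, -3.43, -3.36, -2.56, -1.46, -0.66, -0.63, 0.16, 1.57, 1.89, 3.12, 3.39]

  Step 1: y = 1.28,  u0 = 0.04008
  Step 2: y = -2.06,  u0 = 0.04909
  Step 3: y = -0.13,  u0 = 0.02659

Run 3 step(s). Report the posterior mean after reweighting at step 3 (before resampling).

step 1: w=[0.0000, 0.0000, 0.0000, 0.0000, 0.0000, 0.0001, 0.0056, 0.0447, 0.0477, 0.1797, 0.3436, 0.2929, 0.0552, 0.0306]  mean=1.3293  Neff=4.0919  idx=[7, 9, 9, 9, 10, 10, 10, 10, 10, 11, 11, 11, 11, 12]
step 2: w=[0.6284, 0.1213, 0.1213, 0.1213, 0.0013, 0.0013, 0.0013, 0.0013, 0.0013, 0.0003, 0.0003, 0.0003, 0.0003, 0.0000]  mean=-0.3441  Neff=2.2777  idx=[0, 0, 0, 0, 0, 0, 0, 0, 0, 1, 2, 2, 3, 3]
step 3: w=[0.0686, 0.0686, 0.0686, 0.0686, 0.0686, 0.0686, 0.0686, 0.0686, 0.0686, 0.0765, 0.0765, 0.0765, 0.0765, 0.0765]  mean=-0.3463  Neff=13.9608  idx=[0, 1, 2, 3, 4, 5, 6, 7, 8, 9, 10, 11, 12, 13]

post_mean = -0.3463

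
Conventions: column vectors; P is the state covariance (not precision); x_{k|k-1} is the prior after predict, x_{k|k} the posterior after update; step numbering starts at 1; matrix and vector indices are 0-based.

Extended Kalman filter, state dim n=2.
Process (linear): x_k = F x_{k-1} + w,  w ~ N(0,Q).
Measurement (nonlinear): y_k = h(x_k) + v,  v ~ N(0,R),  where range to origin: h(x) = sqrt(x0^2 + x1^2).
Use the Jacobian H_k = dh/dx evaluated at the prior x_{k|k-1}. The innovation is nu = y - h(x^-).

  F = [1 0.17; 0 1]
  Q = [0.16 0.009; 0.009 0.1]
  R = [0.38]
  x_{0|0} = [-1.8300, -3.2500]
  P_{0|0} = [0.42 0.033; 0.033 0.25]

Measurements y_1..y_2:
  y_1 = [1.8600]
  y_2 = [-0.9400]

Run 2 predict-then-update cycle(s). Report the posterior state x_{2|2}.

step 1: x^-=[-2.3825, -3.2500]  P^-=[0.5984 0.0845; 0.0845 0.3500]  H_jac=[-0.5912 -0.8065]  S=[0.8974]  K=[-0.4702; -0.3702]  nu=[-2.1697]  x^+=[-1.3623, -2.4467]  P^+=[0.4000 -0.0717; -0.0717 0.2270]
step 2: x^-=[-1.7782, -2.4467]  P^-=[0.5422 -0.0241; -0.0241 0.3270]  H_jac=[-0.5879 -0.8089]  S=[0.7584]  K=[-0.3946; -0.3301]  nu=[-3.9647]  x^+=[-0.2139, -1.1381]  P^+=[0.4241 -0.1229; -0.1229 0.2444]

x_post = [-0.2139, -1.1381]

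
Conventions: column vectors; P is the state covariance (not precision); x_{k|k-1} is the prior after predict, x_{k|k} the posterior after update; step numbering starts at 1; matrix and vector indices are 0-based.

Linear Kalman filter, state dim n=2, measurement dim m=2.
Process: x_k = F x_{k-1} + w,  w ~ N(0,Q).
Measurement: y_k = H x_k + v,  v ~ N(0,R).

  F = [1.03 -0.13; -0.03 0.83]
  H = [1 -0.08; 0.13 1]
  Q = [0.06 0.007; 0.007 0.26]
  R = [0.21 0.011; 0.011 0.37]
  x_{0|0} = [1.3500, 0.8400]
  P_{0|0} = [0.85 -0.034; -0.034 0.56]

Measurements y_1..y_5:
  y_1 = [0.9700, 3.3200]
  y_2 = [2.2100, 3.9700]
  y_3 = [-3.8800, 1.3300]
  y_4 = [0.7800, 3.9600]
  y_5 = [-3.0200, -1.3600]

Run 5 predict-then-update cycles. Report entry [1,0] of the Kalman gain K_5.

step 1: x^-=[1.2813, 0.6567]  P^-=[0.9803 -0.1089; -0.1089 0.6482]  S=[1.2119 -0.0212; -0.0212 1.0065]  K=[0.8167 0.0356; -0.1217 0.6274]  nu=[-0.2588, 2.4967]  x^+=[1.1589, 2.2547]  P^+=[0.1719 -0.0002; -0.0002 0.2308]
step 2: x^-=[0.9005, 1.8366]  P^-=[0.2463 -0.0234; -0.0234 0.4192]  S=[0.4627 -0.0136; -0.0136 0.7873]  K=[0.5369 0.0203; -0.1075 0.5267]  nu=[1.4564, 2.0163]  x^+=[1.7234, 2.7422]  P^+=[0.1129 -0.0013; -0.0013 0.1939]
step 3: x^-=[1.4186, 2.2243]  P^-=[0.1834 -0.0185; -0.0185 0.3937]  S=[0.3988 -0.0150; -0.0150 0.7620]  K=[0.4641 0.0161; -0.1062 0.5114]  nu=[-5.1207, -1.0787]  x^+=[-0.9751, 2.2162]  P^+=[0.0975 -0.0016; -0.0016 0.1883]
step 4: x^-=[-1.2924, 1.8687]  P^-=[0.1671 -0.0177; -0.0177 0.3899]  S=[0.3824 -0.0160; -0.0160 0.7581]  K=[0.4412 0.0146; -0.1066 0.5090]  nu=[2.2219, 2.2593]  x^+=[-0.2791, 2.7819]  P^+=[0.0927 -0.0018; -0.0018 0.1874]
step 5: x^-=[-0.6492, 2.3173]  P^-=[0.1620 -0.0176; -0.0176 0.3893]  S=[0.3773 -0.0165; -0.0165 0.7574]  K=[0.4336 0.0140; -0.1070 0.5086]  nu=[-2.1855, -3.5929]  x^+=[-1.6471, 0.7238]  P^+=[0.0911 -0.0019; -0.0019 0.1872]

K[1,0] = -0.1070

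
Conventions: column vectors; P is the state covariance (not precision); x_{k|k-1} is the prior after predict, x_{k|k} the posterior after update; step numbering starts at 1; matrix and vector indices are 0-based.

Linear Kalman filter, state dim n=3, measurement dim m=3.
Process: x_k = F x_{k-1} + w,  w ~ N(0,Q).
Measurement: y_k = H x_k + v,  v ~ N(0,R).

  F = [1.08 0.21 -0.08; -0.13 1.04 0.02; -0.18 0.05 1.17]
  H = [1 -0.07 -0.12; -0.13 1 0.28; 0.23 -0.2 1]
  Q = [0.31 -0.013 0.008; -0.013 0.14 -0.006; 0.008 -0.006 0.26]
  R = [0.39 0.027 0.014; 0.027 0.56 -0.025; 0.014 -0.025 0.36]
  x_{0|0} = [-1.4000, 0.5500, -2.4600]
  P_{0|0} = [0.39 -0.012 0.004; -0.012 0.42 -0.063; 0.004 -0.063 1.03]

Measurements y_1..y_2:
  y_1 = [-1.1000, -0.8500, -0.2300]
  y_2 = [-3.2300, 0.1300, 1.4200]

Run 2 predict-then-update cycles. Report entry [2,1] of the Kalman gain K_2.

K[2,1] = 0.1320

step 1: x^-=[-1.1997, 0.7048, -2.5987]  P^-=[0.7860 0.0143 -0.1701; 0.0143 0.6019 -0.0260; -0.1701 -0.0260 1.6748]  S=[1.2415 -0.2058 -0.1651; -0.2058 1.3006 0.2904; -0.1651 0.2904 2.0313]  K=[0.6543 -0.0138 0.0590; 0.0436 0.4933 -0.1374; -0.1686 0.1587 0.7714]  nu=[-0.1628, -0.9831, 2.7856]  x^+=[-1.1283, -0.1701, -0.5784]  P^+=[0.2567 0.0471 -0.0189; 0.0471 0.2909 -0.0138; -0.0189 -0.0138 0.2730]
step 2: x^-=[-1.2080, -0.0417, -0.4822]  P^-=[0.6490 0.0662 -0.0911; 0.0662 0.4458 -0.0015; -0.0911 -0.0015 0.6482]  S=[1.0631 -0.0703 -0.0111; -0.0703 1.0562 0.0694; -0.0111 0.0694 1.0130]  K=[0.6167 -0.0037 0.0514; 0.0600 0.4243 -0.1029; -0.1437 0.1320 0.6089]  nu=[-2.0828, 0.1497, 2.1717]  x^+=[-2.3815, -0.3268, 1.1591]  P^+=[0.2424 0.0500 -0.0185; 0.0500 0.2506 -0.0082; -0.0185 -0.0082 0.2165]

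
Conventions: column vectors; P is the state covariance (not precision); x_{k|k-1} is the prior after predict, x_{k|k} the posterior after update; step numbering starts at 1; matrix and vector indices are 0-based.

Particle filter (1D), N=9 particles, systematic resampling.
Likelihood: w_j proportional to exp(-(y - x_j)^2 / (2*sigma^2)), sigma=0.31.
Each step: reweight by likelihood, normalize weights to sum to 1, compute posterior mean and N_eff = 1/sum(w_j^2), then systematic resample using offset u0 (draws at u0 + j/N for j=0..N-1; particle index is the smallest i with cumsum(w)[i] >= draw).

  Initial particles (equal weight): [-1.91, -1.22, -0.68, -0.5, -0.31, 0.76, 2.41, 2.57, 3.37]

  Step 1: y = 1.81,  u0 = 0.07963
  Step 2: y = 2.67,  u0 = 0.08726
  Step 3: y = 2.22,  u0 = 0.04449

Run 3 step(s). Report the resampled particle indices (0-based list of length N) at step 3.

step 1: w=[0.0000, 0.0000, 0.0000, 0.0000, 0.0000, 0.0156, 0.7444, 0.2399, 0.0000]  mean=2.4226  Neff=1.6341  idx=[6, 6, 6, 6, 6, 6, 6, 7, 7]
step 2: w=[0.1031, 0.1031, 0.1031, 0.1031, 0.1031, 0.1031, 0.1031, 0.1391, 0.1391]  mean=2.4545  Neff=8.8394  idx=[0, 1, 3, 4, 5, 6, 7, 8, 8]
step 3: w=[0.1264, 0.1264, 0.1264, 0.1264, 0.1264, 0.1264, 0.0806, 0.0806, 0.0806]  mean=2.4487  Neff=8.6732  idx=[0, 1, 2, 2, 3, 4, 5, 6, 8]

resampled_idx = [0, 1, 2, 2, 3, 4, 5, 6, 8]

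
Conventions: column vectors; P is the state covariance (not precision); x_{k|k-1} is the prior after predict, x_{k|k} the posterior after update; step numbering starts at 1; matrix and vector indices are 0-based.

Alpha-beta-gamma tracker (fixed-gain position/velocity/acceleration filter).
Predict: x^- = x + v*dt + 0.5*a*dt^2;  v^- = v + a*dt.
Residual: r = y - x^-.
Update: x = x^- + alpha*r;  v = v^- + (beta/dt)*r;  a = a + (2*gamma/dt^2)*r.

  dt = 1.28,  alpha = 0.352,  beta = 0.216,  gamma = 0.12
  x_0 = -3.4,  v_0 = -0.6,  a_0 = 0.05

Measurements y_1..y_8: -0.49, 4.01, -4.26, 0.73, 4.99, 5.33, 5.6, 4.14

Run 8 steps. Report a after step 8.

a_post = -1.3013

step 1: x_pred=-4.1270  r=3.6370  x^+=-2.8468  v^+=0.0778  a^+=0.5828
step 2: x_pred=-2.2699  r=6.2799  x^+=-0.0594  v^+=1.8834  a^+=1.5027
step 3: x_pred=3.5824  r=-7.8424  x^+=0.8219  v^+=2.4834  a^+=0.3539
step 4: x_pred=4.2906  r=-3.5606  x^+=3.0373  v^+=2.3356  a^+=-0.1677
step 5: x_pred=5.8894  r=-0.8994  x^+=5.5728  v^+=1.9691  a^+=-0.2994
step 6: x_pred=7.8480  r=-2.5180  x^+=6.9617  v^+=1.1609  a^+=-0.6683
step 7: x_pred=7.9002  r=-2.3002  x^+=7.0905  v^+=-0.0826  a^+=-1.0052
step 8: x_pred=6.1613  r=-2.0213  x^+=5.4498  v^+=-1.7104  a^+=-1.3013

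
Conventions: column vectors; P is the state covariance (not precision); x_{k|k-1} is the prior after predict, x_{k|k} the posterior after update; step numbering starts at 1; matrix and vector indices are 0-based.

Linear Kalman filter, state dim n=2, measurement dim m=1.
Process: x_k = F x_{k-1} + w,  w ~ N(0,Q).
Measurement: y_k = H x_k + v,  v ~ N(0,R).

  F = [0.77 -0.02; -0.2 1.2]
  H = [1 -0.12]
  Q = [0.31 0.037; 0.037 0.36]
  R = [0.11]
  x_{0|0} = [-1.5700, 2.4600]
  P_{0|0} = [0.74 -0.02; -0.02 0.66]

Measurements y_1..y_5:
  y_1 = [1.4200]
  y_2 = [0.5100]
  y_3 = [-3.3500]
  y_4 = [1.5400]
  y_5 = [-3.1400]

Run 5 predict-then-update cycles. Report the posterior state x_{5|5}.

step 1: x^-=[-1.2581, 3.2660]  P^-=[0.7496 -0.1114; -0.1114 1.3496]  S=[0.9058]  K=[0.8423; -0.3017]  nu=[3.0700]  x^+=[1.3279, 2.3397]  P^+=[0.1069 0.1189; 0.1189 1.2671]
step 2: x^-=[0.9757, 2.5420]  P^-=[0.3702 0.1004; 0.1004 2.1319]  S=[0.4868]  K=[0.7357; -0.3192]  nu=[-0.1607]  x^+=[0.8575, 2.5933]  P^+=[0.1067 0.2148; 0.2148 2.0823]
step 3: x^-=[0.6084, 2.9404]  P^-=[0.3675 0.1699; 0.1699 3.2597]  S=[0.4836]  K=[0.7177; -0.4575]  nu=[-3.6056]  x^+=[-1.9792, 4.5900]  P^+=[0.1184 0.3287; 0.3287 3.1584]
step 4: x^-=[-1.6158, 5.9038]  P^-=[0.3713 0.2480; 0.2480 4.7551]  S=[0.4903]  K=[0.6967; -0.6580]  nu=[3.8642]  x^+=[1.0764, 3.3610]  P^+=[0.1334 0.4728; 0.4728 4.5428]
step 5: x^-=[0.7616, 3.8180]  P^-=[0.3763 0.3462; 0.3462 6.6801]  S=[0.4994]  K=[0.6703; -0.9119]  nu=[-3.4434]  x^+=[-1.5466, 6.9581]  P^+=[0.1519 0.6515; 0.6515 6.2647]

x_post = [-1.5466, 6.9581]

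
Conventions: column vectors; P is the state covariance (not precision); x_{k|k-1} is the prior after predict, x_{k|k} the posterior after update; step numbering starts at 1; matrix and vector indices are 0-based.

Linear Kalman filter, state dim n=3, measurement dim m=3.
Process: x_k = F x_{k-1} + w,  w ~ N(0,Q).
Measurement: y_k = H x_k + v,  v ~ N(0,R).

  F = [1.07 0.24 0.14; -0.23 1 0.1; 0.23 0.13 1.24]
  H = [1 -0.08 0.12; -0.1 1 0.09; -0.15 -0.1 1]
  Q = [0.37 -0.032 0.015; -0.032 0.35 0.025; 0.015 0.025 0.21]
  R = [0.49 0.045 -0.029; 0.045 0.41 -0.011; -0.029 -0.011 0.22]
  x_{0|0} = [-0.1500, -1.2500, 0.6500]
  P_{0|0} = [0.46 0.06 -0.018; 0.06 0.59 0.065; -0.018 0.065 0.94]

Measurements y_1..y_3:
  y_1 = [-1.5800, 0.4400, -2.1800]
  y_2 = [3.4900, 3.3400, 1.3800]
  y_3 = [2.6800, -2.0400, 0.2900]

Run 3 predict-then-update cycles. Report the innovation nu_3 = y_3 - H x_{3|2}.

innov = [0.1348, -3.7292, -1.0369]

step 1: x^-=[-0.3695, -1.1505, 0.6090]  P^-=[0.9789 0.0798 0.3175; 0.0798 0.9600 0.2921; 0.3175 0.2921 1.7039]  S=[1.5574 0.0268 0.3142; 0.0268 1.4245 0.3033; 0.3142 0.3033 1.8043]  K=[0.6537 0.0001 -0.0237; 0.0159 0.6900 -0.0167; 0.1451 0.1048 0.8589]  nu=[-1.3756, 1.4987, -2.9595]  x^+=[-1.1986, -0.0887, -1.9754]  P^+=[0.3221 0.0592 0.0301; 0.0592 0.2874 0.0259; 0.0301 0.0259 0.1907]
step 2: x^-=[-1.5803, -0.0106, -2.7367]  P^-=[0.8002 0.0270 0.1969; 0.0270 0.6329 0.1054; 0.1969 0.1054 0.5542]  S=[1.3432 -0.0253 0.1038; -0.0253 1.0654 0.0659; 0.1038 0.0659 0.7192]  K=[0.6101 -0.0198 0.0169; 0.0033 0.6006 -0.0026; 0.1384 0.0880 0.6868]  nu=[5.3979, 3.4389, 3.8786]  x^+=[1.7103, 2.0625, 0.9769]  P^+=[0.2970 0.0457 0.0354; 0.0457 0.2488 0.0245; 0.0354 0.0245 0.1539]
step 3: x^-=[2.4618, 1.7669, 1.8729]  P^-=[0.7631 0.0098 0.1872; 0.0098 0.5983 0.0912; 0.1872 0.0912 0.4973]  S=[1.3057 -0.0390 0.0956; -0.0390 1.0311 0.0532; 0.0956 0.0532 0.6663]  K=[0.5985 -0.0267 0.0240; -0.0031 0.5873 -0.0015; 0.1374 0.0847 0.6640]  nu=[0.1348, -3.7292, -1.0369]  x^+=[2.6174, -0.4220, 0.8870]  P^+=[0.2904 0.0415 0.0359; 0.0415 0.2427 0.0238; 0.0359 0.0238 0.1489]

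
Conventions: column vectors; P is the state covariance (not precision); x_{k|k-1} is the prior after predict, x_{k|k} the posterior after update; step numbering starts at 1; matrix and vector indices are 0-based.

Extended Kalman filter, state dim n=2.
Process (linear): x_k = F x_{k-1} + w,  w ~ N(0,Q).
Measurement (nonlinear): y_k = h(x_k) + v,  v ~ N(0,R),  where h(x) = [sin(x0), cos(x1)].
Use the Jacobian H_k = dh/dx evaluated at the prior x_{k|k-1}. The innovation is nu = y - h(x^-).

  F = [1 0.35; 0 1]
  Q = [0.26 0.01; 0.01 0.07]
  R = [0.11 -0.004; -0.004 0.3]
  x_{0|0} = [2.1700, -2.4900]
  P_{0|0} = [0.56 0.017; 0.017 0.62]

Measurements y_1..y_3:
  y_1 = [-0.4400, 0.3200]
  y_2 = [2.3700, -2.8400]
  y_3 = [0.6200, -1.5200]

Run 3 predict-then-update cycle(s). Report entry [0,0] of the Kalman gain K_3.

step 1: x^-=[1.2985, -2.4900]  P^-=[0.9079 0.2440; 0.2440 0.6900]  H_jac=[0.2689 0.0000; 0.0000 0.6065]  S=[0.1757 0.0358; 0.0358 0.5538]  K=[1.3533 0.1797; 0.2225 0.7413]  nu=[-1.4032, 1.1151]  x^+=[-0.4000, -1.9756]  P^+=[0.5508 0.0800; 0.0800 0.3652]
step 2: x^-=[-1.0914, -1.9756]  P^-=[0.9116 0.2178; 0.2178 0.4352]  H_jac=[0.4612 0.0000; 0.0000 0.9192]  S=[0.3039 0.0883; 0.0883 0.6677]  K=[1.3481 0.1215; 0.1627 0.5776]  nu=[3.2573, -2.4461]  x^+=[3.0025, -2.8587]  P^+=[0.3205 0.0338; 0.0338 0.1878]
step 3: x^-=[2.0020, -2.8587]  P^-=[0.6271 0.1095; 0.1095 0.2578]  H_jac=[-0.4179 0.0000; 0.0000 0.2791]  S=[0.2195 -0.0168; -0.0168 0.3201]  K=[-1.1913 0.0331; -0.1921 0.2148]  nu=[-0.2885, -0.5597]  x^+=[2.3271, -2.9235]  P^+=[0.3139 0.0526; 0.0526 0.2336]

K[0,0] = -1.1913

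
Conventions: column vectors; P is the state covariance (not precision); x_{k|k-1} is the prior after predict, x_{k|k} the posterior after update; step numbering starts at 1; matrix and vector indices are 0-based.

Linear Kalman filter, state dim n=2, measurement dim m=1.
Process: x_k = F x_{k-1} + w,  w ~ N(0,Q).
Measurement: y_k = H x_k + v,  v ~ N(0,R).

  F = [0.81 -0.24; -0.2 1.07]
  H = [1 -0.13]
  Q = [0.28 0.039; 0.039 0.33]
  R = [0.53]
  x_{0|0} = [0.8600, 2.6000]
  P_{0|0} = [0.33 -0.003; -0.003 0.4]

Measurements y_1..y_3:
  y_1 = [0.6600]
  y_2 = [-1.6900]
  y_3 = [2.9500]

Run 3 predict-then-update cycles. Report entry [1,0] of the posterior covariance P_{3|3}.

step 1: x^-=[0.0726, 2.6100]  P^-=[0.5207 -0.1199; -0.1199 0.8024]  S=[1.0955]  K=[0.4896; -0.2047]  nu=[0.9267]  x^+=[0.5263, 2.4203]  P^+=[0.2582 -0.0101; -0.0101 0.7565]
step 2: x^-=[-0.1546, 2.4845]  P^-=[0.4969 -0.2064; -0.2064 1.2108]  S=[1.1010]  K=[0.4757; -0.3304]  nu=[-1.2124]  x^+=[-0.7313, 2.8851]  P^+=[0.2478 -0.0333; -0.0333 1.0906]
step 3: x^-=[-1.2848, 3.2333]  P^-=[0.5183 -0.3117; -0.3117 1.6028]  S=[1.1565]  K=[0.4832; -0.4497]  nu=[4.6551]  x^+=[0.9648, 1.1399]  P^+=[0.2483 -0.0604; -0.0604 1.3690]

P_post[1,0] = -0.0604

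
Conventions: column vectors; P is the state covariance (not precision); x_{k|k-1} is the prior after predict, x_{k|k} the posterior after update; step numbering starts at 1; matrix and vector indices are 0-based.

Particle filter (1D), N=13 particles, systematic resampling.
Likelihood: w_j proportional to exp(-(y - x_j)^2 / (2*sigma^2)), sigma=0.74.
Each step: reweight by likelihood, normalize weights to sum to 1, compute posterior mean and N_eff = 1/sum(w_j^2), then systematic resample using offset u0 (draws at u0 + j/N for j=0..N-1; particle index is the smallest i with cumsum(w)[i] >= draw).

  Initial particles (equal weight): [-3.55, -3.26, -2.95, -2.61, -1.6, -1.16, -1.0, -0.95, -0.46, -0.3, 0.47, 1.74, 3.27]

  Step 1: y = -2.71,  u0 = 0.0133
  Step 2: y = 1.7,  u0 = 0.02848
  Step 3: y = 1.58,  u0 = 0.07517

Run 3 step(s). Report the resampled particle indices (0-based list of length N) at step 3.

step 1: w=[0.1381, 0.1995, 0.2495, 0.2606, 0.0854, 0.0293, 0.0182, 0.0155, 0.0026, 0.0013, 0.0000, 0.0000, 0.0000]  mean=-2.7618  Neff=5.0572  idx=[0, 0, 1, 1, 1, 2, 2, 2, 3, 3, 3, 4, 5]
step 2: w=[0.0000, 0.0000, 0.0000, 0.0000, 0.0000, 0.0000, 0.0000, 0.0000, 0.0001, 0.0001, 0.0001, 0.0776, 0.9222]  mean=-1.1945  Neff=1.1677  idx=[11, 12, 12, 12, 12, 12, 12, 12, 12, 12, 12, 12, 12]
step 3: w=[0.0077, 0.0827, 0.0827, 0.0827, 0.0827, 0.0827, 0.0827, 0.0827, 0.0827, 0.0827, 0.0827, 0.0827, 0.0827]  mean=-1.1634  Neff=12.1774  idx=[1, 2, 3, 4, 5, 6, 7, 8, 9, 10, 11, 12, 12]

resampled_idx = [1, 2, 3, 4, 5, 6, 7, 8, 9, 10, 11, 12, 12]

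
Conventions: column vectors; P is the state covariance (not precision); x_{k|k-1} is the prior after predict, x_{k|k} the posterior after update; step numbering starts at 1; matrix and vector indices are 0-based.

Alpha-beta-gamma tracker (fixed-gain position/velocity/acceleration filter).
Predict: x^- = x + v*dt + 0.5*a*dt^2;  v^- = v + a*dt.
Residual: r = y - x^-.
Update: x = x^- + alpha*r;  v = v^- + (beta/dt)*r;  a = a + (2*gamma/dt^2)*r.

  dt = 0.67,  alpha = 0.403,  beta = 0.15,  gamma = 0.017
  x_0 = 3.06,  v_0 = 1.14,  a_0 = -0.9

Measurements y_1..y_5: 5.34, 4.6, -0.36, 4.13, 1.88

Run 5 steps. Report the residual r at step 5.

resid = 0.5124

step 1: x_pred=3.6218  r=1.7182  x^+=4.3142  v^+=0.9217  a^+=-0.7699
step 2: x_pred=4.7590  r=-0.1590  x^+=4.6949  v^+=0.3703  a^+=-0.7819
step 3: x_pred=4.7675  r=-5.1275  x^+=2.7011  v^+=-1.3015  a^+=-1.1703
step 4: x_pred=1.5664  r=2.5636  x^+=2.5995  v^+=-1.5117  a^+=-0.9761
step 5: x_pred=1.3676  r=0.5124  x^+=1.5741  v^+=-2.0510  a^+=-0.9373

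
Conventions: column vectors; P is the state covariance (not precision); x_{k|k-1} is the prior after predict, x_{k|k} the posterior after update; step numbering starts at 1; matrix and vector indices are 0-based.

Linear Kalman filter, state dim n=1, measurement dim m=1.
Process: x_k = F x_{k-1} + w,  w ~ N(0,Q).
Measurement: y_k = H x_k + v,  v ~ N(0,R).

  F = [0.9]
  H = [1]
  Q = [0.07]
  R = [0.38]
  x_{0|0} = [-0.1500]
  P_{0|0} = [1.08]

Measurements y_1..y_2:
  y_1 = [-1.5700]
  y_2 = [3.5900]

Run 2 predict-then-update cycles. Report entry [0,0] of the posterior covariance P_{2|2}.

step 1: x^-=[-0.1350]  P^-=[0.9448]  S=[1.3248]  K=[0.7132]  nu=[-1.4350]  x^+=[-1.1584]  P^+=[0.2710]
step 2: x^-=[-1.0426]  P^-=[0.2895]  S=[0.6695]  K=[0.4324]  nu=[4.6326]  x^+=[0.9607]  P^+=[0.1643]

P_post[0,0] = 0.1643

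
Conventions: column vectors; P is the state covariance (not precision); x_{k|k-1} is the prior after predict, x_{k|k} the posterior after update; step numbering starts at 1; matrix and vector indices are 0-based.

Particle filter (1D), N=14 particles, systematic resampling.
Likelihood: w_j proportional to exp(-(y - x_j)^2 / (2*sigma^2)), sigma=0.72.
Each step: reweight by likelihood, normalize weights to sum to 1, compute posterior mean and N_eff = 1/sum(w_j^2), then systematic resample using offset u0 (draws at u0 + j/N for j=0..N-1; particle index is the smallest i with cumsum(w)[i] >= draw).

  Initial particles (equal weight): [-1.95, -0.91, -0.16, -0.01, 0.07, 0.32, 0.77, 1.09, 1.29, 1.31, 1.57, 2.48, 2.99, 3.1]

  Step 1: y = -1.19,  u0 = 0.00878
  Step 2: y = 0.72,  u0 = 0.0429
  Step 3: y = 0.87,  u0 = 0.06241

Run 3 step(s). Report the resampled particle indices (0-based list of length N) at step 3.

step 1: w=[0.2306, 0.3732, 0.1447, 0.1051, 0.0870, 0.0446, 0.0099, 0.0027, 0.0011, 0.0010, 0.0003, 0.0000, 0.0000, 0.0000]  mean=-0.7794  Neff=4.2726  idx=[0, 0, 0, 0, 1, 1, 1, 1, 1, 2, 2, 3, 4, 4]
step 2: w=[0.0003, 0.0003, 0.0003, 0.0003, 0.0236, 0.0236, 0.0236, 0.0236, 0.0236, 0.1451, 0.1451, 0.1831, 0.2037, 0.2037]  mean=-0.1296  Neff=6.1954  idx=[5, 8, 9, 9, 10, 10, 11, 11, 12, 12, 12, 13, 13, 13]
step 3: w=[0.0082, 0.0082, 0.0629, 0.0629, 0.0629, 0.0629, 0.0829, 0.0829, 0.0944, 0.0944, 0.0944, 0.0944, 0.0944, 0.0944]  mean=-0.0173  Neff=12.0297  idx=[2, 3, 5, 6, 6, 7, 8, 9, 10, 10, 11, 12, 13, 13]

resampled_idx = [2, 3, 5, 6, 6, 7, 8, 9, 10, 10, 11, 12, 13, 13]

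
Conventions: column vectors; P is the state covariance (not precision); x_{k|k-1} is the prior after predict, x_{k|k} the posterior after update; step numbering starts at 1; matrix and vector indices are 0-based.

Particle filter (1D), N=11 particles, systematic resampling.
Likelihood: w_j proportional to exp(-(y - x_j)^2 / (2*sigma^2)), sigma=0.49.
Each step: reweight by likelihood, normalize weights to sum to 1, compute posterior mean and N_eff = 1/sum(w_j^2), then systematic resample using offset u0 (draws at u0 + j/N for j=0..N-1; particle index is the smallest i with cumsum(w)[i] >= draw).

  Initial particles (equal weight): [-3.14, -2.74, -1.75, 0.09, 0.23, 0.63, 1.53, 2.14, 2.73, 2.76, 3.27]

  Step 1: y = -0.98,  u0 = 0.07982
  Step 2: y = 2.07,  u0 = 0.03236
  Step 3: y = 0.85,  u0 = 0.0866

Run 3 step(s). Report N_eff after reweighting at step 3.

N_eff = 10.7181

step 1: w=[0.0001, 0.0036, 0.6662, 0.2111, 0.1086, 0.0104, 0.0000, 0.0000, 0.0000, 0.0000, 0.0000]  mean=-1.1258  Neff=1.9987  idx=[2, 2, 2, 2, 2, 2, 2, 3, 3, 4, 4]
step 2: w=[0.0000, 0.0000, 0.0000, 0.0000, 0.0000, 0.0000, 0.0000, 0.1236, 0.1236, 0.3764, 0.3764]  mean=0.1954  Neff=3.1856  idx=[7, 7, 8, 9, 9, 9, 9, 10, 10, 10, 10]
step 3: w=[0.0668, 0.0668, 0.0668, 0.0999, 0.0999, 0.0999, 0.0999, 0.0999, 0.0999, 0.0999, 0.0999]  mean=0.2019  Neff=10.7181  idx=[1, 2, 3, 4, 5, 6, 7, 8, 9, 10, 10]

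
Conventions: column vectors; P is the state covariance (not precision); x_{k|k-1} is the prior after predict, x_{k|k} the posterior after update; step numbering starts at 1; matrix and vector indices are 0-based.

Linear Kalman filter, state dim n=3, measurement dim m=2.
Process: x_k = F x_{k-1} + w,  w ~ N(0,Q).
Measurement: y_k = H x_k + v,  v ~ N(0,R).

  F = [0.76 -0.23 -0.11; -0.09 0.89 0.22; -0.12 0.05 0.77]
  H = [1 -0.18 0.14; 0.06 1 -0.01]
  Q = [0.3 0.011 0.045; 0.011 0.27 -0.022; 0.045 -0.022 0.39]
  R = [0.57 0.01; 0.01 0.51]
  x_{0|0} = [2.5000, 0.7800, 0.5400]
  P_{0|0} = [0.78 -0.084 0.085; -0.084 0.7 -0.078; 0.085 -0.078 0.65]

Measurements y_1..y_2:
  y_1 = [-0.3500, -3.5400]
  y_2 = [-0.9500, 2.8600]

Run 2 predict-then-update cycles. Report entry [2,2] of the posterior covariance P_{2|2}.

P_post[2,2] = 0.8412

step 1: x^-=[1.6612, 0.5880, 0.1548]  P^-=[0.8066 -0.2333 -0.0296; -0.2333 0.8418 0.0746; -0.0296 0.0746 0.7677]  S=[1.4909 -0.3143; -0.3143 1.3253]  K=[0.5653 -0.0052; -0.1258 0.5942; 0.0564 0.0625]  nu=[-1.9270, -4.2261]  x^+=[0.5937, -1.6807, -0.2180]  P^+=[0.3283 -0.0173 -0.0657; -0.0173 0.3033 0.0440; -0.0657 0.0440 0.7600]
step 2: x^-=[0.8618, -1.5972, -0.3232]  P^-=[0.5341 -0.1222 -0.1013; -0.1222 0.5723 0.1626; -0.1013 0.1626 0.8618]  S=[1.1470 -0.1598; -0.1598 1.0665]  K=[0.4707 -0.0130; -0.1051 0.5124; 0.0109 0.1403]  nu=[-2.0540, 4.4023]  x^+=[-0.1624, 0.8746, 0.2722]  P^+=[0.2779 -0.0196 -0.0947; -0.0196 0.2623 0.0858; -0.0947 0.0858 0.8412]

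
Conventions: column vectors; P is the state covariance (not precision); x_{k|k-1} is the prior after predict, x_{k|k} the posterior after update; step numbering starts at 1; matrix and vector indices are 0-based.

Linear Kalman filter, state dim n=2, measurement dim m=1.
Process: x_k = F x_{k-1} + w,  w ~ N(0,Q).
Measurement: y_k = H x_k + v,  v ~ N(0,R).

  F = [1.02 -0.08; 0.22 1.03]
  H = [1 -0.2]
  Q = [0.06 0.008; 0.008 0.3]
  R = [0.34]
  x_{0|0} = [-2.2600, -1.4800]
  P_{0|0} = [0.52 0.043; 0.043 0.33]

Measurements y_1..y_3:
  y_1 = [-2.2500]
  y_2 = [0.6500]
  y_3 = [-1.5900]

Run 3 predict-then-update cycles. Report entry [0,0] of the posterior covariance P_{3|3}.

step 1: x^-=[-2.1868, -2.0216]  P^-=[0.5961 0.1419; 0.1419 0.6948]  S=[0.9071]  K=[0.6258; 0.0033]  nu=[-0.4675]  x^+=[-2.4794, -2.0231]  P^+=[0.2408 0.1401; 0.1401 0.6947]
step 2: x^-=[-2.3671, -2.6293]  P^-=[0.2921 0.1495; 0.1495 1.1122]  S=[0.6168]  K=[0.4251; -0.1183]  nu=[2.4913]  x^+=[-1.3080, -2.9240]  P^+=[0.1806 0.1805; 0.1805 1.1036]
step 3: x^-=[-1.1003, -3.2995]  P^-=[0.2255 0.1440; 0.1440 1.5613]  S=[0.5704]  K=[0.3449; -0.2949]  nu=[-1.1496]  x^+=[-1.4968, -2.9604]  P^+=[0.1577 0.2021; 0.2021 1.5117]

P_post[0,0] = 0.1577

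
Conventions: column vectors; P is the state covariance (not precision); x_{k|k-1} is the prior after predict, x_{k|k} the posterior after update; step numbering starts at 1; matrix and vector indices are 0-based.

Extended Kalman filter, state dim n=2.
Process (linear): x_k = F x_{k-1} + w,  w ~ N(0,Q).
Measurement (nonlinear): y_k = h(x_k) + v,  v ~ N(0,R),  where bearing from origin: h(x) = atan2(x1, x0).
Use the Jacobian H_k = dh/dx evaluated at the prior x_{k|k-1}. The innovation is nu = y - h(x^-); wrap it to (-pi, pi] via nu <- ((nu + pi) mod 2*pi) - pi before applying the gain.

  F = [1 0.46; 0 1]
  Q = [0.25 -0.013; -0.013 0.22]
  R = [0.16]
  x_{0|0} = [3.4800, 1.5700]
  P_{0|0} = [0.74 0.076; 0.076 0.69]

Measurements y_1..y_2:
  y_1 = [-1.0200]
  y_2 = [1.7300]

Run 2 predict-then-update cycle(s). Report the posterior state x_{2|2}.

step 1: x^-=[4.2022, 1.5700]  P^-=[1.2059 0.3804; 0.3804 0.9100]  H_jac=[-0.0780 0.2088]  S=[0.1946]  K=[-0.0753; 0.8239]  nu=[-1.3776]  x^+=[4.3059, 0.4351]  P^+=[1.2048 0.3925; 0.3925 0.7779]
step 2: x^-=[4.5060, 0.4351]  P^-=[1.9805 0.7373; 0.7373 0.9979]  H_jac=[-0.0212 0.2199]  S=[0.2023]  K=[0.5937; 1.0075]  nu=[1.6337]  x^+=[5.4759, 2.0810]  P^+=[1.9092 0.6163; 0.6163 0.7926]

x_post = [5.4759, 2.0810]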